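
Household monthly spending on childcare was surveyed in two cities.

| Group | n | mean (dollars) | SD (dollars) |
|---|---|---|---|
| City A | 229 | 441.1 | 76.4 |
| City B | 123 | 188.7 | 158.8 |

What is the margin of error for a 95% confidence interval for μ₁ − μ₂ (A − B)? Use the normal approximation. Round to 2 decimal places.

29.76

SE₁ = s₁/√n₁ = 76.4/√229 = 5.0487; SE₂ = 158.8/√123 = 14.3185.
Independent samples, unequal variances: SE_diff = √(SE₁² + SE₂²) = √(25.48937169 + 205.01944225) = 15.1825.
z* = 1.960, so margin of error = 1.960 × 15.1825 = 29.7577.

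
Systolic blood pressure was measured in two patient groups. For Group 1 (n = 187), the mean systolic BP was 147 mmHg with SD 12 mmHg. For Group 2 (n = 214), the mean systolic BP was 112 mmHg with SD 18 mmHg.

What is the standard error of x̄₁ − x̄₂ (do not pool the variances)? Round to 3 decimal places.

1.511

Standard errors of each mean: 12/√187 = 0.8775 and 18/√214 = 1.2305.
SE(x̄₁ − x̄₂) = √(0.8775² + 1.2305²) = 1.5113 for independent samples with unequal variances.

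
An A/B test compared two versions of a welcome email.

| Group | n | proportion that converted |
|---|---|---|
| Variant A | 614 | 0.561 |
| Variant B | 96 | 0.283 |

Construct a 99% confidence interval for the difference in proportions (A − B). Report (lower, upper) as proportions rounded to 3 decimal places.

SE₁ = √(p̂₁(1−p̂₁)/n₁) = √(0.5610·0.4390/614) = 0.02003; SE₂ = √(0.2830·0.7170/96) = 0.04597.
Independent samples: SE of the difference = √(SE₁² + SE₂²) = √(0.0004012009 + 0.0021132409) = 0.05014.
z* for 99% confidence is 2.576, so the margin of error is 2.576 × 0.05014 = 0.12916.
Point estimate p̂₁ − p̂₂ = 0.5610 − 0.2830 = 0.2780.
0.2780 ± 0.12916 → (0.149, 0.407).

(0.149, 0.407)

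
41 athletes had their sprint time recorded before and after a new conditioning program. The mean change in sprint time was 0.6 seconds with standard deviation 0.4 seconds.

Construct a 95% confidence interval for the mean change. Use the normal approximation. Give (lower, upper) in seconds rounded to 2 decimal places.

(0.48, 0.72)

Paired design: SE = s_d/√n = 0.4/√41 = 0.0625.
z* = 1.960; margin of error = 1.960 × 0.0625 = 0.1225.
0.6 ± 0.1225 → (0.48, 0.72).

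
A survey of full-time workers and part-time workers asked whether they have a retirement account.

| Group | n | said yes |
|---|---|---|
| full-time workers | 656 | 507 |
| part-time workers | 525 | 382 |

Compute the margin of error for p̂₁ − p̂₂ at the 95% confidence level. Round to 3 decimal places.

0.050

First, p̂₁ = 507/656 = 0.7729; p̂₂ = 382/525 = 0.7276.
The two standard errors are √(0.7729×0.2271/656) = 0.01636 and √(0.7276×0.2724/525) = 0.01943.
Because the samples are independent, SE_diff = √(0.01636² + 0.01943²) = 0.02540.
Using z* = 1.960 for 95%, ME = 1.960 × 0.02540 = 0.04978.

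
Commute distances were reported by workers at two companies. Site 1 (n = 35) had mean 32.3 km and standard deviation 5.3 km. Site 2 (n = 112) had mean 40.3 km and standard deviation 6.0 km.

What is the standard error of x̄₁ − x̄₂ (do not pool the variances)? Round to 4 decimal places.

SE₁ = s₁/√n₁ = 5.3/√35 = 0.8959; SE₂ = 6.0/√112 = 0.5669.
Independent samples, unequal variances: SE_diff = √(SE₁² + SE₂²) = √(0.80263681 + 0.32137561) = 1.0602.

1.0602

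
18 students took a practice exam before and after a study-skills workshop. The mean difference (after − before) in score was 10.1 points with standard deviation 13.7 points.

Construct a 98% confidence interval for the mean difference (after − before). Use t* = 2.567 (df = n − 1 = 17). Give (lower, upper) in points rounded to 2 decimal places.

Paired design: SE = s_d/√n = 13.7/√18 = 3.2291.
t* = 2.567; margin of error = 2.567 × 3.2291 = 8.2891.
10.1 ± 8.2891 → (1.81, 18.39).

(1.81, 18.39)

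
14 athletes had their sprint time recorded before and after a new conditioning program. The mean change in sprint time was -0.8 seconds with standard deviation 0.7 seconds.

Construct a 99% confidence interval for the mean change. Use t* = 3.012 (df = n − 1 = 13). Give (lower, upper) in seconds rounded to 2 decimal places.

(-1.36, -0.24)

This is a matched-pairs design, so SE = s_d/√n = 0.7/√14 = 0.1871.
Margin = 3.012 × 0.1871 = 0.5635; the interval is -0.8 ± 0.5635 = (-1.36, -0.24).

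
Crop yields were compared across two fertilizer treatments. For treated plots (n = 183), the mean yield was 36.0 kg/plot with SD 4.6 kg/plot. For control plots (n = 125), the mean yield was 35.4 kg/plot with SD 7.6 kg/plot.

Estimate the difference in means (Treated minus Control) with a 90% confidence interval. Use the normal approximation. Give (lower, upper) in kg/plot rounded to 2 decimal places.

Per-group SEs: s₁/√n₁ = 4.6/√183 = 0.3400, s₂/√n₂ = 7.6/√125 = 0.6798.
Unpooled SE of the difference: √(0.1156 + 0.46212804) = 0.7601.
Margin of error = z* · SE = 1.645 × 0.7601 = 1.2504.
x̄₁ − x̄₂ = 36.0 − 35.4 = 0.6000.
CI: 0.6000 ± 1.2504 = (-0.65, 1.85).

(-0.65, 1.85)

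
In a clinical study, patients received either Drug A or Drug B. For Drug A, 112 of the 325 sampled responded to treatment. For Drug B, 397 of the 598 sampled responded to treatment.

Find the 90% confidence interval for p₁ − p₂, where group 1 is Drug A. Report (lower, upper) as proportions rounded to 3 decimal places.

(-0.373, -0.266)

First, p̂₁ = 112/325 = 0.3446; p̂₂ = 397/598 = 0.6639.
The two standard errors are √(0.3446×0.6554/325) = 0.02636 and √(0.6639×0.3361/598) = 0.01932.
Because the samples are independent, SE_diff = √(0.02636² + 0.01932²) = 0.03268.
Using z* = 1.645 for 90%, ME = 1.645 × 0.03268 = 0.05376.
p̂₁ − p̂₂ = -0.3193; interval -0.3193 ± 0.05376 gives (-0.373, -0.266).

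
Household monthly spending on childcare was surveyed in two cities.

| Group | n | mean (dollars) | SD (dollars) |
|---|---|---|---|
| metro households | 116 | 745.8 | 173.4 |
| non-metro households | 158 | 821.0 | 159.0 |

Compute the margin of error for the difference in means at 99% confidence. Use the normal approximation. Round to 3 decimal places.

52.743

SE₁ = s₁/√n₁ = 173.4/√116 = 16.0998; SE₂ = 159.0/√158 = 12.6494.
Independent samples, unequal variances: SE_diff = √(SE₁² + SE₂²) = √(259.20356004 + 160.00732036) = 20.4746.
z* = 2.576, so margin of error = 2.576 × 20.4746 = 52.7426.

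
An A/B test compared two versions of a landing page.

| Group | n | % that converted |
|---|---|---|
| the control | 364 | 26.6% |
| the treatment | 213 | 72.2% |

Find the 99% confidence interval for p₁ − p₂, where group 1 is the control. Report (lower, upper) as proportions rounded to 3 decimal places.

(-0.555, -0.357)

Each SE is √(p̂(1−p̂)/n): √(0.2660·0.7340/364) = 0.02316 and √(0.7220·0.2780/213) = 0.03070.
SE(p̂₁ − p̂₂) = √(SE₁² + SE₂²) = √(0.0005363856 + 0.00094249) = 0.03846, since the two samples are independent.
At 99% confidence z* = 2.576; margin = 2.576 × 0.03846 = 0.09907.
The difference is 0.2660 − 0.7220 = -0.4560, so the interval is -0.4560 ± 0.09907 = (-0.555, -0.357).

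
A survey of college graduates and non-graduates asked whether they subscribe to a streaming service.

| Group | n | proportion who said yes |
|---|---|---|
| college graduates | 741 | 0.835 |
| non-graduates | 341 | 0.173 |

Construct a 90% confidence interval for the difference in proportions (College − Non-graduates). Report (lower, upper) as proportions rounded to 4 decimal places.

Each SE is √(p̂(1−p̂)/n): √(0.8350·0.1650/741) = 0.01364 and √(0.1730·0.8270/341) = 0.02048.
SE(p̂₁ − p̂₂) = √(SE₁² + SE₂²) = √(0.0001860496 + 0.0004194304) = 0.02461, since the two samples are independent.
At 90% confidence z* = 1.645; margin = 1.645 × 0.02461 = 0.04048.
The difference is 0.8350 − 0.1730 = 0.6620, so the interval is 0.6620 ± 0.04048 = (0.6215, 0.7025).

(0.6215, 0.7025)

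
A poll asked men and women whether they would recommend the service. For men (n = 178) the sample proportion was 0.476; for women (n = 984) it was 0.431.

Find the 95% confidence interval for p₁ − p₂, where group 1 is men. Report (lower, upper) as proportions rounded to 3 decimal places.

(-0.035, 0.125)

Each SE is √(p̂(1−p̂)/n): √(0.4760·0.5240/178) = 0.03743 and √(0.4310·0.5690/984) = 0.01579.
SE(p̂₁ − p̂₂) = √(SE₁² + SE₂²) = √(0.0014010049 + 0.0002493241) = 0.04062, since the two samples are independent.
At 95% confidence z* = 1.960; margin = 1.960 × 0.04062 = 0.07962.
The difference is 0.4760 − 0.4310 = 0.0450, so the interval is 0.0450 ± 0.07962 = (-0.035, 0.125).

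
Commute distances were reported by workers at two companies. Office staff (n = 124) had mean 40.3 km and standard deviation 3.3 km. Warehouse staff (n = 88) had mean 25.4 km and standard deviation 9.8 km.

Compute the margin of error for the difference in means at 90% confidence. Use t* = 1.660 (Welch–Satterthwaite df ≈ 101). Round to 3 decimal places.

Per-group SEs: s₁/√n₁ = 3.3/√124 = 0.2963, s₂/√n₂ = 9.8/√88 = 1.0447.
Unpooled SE of the difference: √(0.08779369 + 1.09139809) = 1.0859.
Margin of error = t* · SE = 1.660 × 1.0859 = 1.8026.

1.803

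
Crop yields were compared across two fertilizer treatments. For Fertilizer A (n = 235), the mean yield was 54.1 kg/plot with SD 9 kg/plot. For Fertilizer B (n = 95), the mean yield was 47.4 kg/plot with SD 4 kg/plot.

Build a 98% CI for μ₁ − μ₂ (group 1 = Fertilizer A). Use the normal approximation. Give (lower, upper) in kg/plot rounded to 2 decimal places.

(5.03, 8.37)

SE₁ = s₁/√n₁ = 9/√235 = 0.5871; SE₂ = 4/√95 = 0.4104.
Independent samples, unequal variances: SE_diff = √(SE₁² + SE₂²) = √(0.34468641 + 0.16842816) = 0.7163.
z* = 2.326, so margin of error = 2.326 × 0.7163 = 1.6661.
Difference in means = 54.1 − 47.4 = 6.7000.
6.7000 ± 1.6661 → (5.03, 8.37).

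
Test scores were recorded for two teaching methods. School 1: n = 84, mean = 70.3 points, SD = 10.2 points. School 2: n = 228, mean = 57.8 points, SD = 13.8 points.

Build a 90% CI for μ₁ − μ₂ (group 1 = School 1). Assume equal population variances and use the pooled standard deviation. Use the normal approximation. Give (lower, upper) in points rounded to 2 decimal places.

(9.78, 15.22)

Pooled variance s_p² = [83·10.2² + 227·13.8²] / (84+228−2) = 167.3071, so s_p = 12.9347.
SE_diff = s_p·√(1/n₁ + 1/n₂) = 12.9347·√(1/84 + 1/228) = 1.6509.
z* = 1.645; margin = 1.645 × 1.6509 = 2.7157.
Difference = 70.3 − 57.8 = 12.5000.
12.5000 ± 2.7157 → (9.78, 15.22).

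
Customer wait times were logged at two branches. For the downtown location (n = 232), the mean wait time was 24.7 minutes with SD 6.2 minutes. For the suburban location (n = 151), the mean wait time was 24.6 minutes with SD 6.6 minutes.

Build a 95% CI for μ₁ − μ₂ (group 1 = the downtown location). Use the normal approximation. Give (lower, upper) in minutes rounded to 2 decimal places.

(-1.22, 1.42)

Standard errors of each mean: 6.2/√232 = 0.4070 and 6.6/√151 = 0.5371.
SE(x̄₁ − x̄₂) = √(0.4070² + 0.5371²) = 0.6739 for independent samples with unequal variances.
With z* = 1.960, the margin is 1.960 × 0.6739 = 1.3208.
x̄₁ − x̄₂ = 24.7 − 24.6 = 0.1000; the interval is 0.1000 ± 1.3208 = (-1.22, 1.42).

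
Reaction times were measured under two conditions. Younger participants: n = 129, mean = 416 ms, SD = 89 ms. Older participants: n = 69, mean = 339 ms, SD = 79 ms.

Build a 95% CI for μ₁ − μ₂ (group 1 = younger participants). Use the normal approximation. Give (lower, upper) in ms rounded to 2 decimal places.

(52.85, 101.15)

Per-group SEs: s₁/√n₁ = 89/√129 = 7.8360, s₂/√n₂ = 79/√69 = 9.5105.
Unpooled SE of the difference: √(61.402896 + 90.44961025) = 12.3228.
Margin of error = z* · SE = 1.960 × 12.3228 = 24.1527.
x̄₁ − x̄₂ = 416 − 339 = 77.0000.
CI: 77.0000 ± 24.1527 = (52.85, 101.15).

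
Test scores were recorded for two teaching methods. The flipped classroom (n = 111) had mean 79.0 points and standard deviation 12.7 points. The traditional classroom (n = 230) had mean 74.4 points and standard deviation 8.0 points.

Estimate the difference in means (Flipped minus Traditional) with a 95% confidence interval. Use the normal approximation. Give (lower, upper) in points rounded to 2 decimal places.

SE₁ = s₁/√n₁ = 12.7/√111 = 1.2054; SE₂ = 8.0/√230 = 0.5275.
Independent samples, unequal variances: SE_diff = √(SE₁² + SE₂²) = √(1.45298916 + 0.27825625) = 1.3158.
z* = 1.960, so margin of error = 1.960 × 1.3158 = 2.5790.
Difference in means = 79.0 − 74.4 = 4.6000.
4.6000 ± 2.5790 → (2.02, 7.18).

(2.02, 7.18)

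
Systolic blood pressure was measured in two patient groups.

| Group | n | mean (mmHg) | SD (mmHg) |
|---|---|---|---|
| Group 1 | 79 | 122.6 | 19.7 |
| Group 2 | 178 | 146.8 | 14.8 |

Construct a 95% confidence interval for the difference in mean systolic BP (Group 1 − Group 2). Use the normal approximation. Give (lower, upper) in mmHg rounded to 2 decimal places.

Standard errors of each mean: 19.7/√79 = 2.2164 and 14.8/√178 = 1.1093.
SE(x̄₁ − x̄₂) = √(2.2164² + 1.1093²) = 2.4785 for independent samples with unequal variances.
With z* = 1.960, the margin is 1.960 × 2.4785 = 4.8579.
x̄₁ − x̄₂ = 122.6 − 146.8 = -24.2000; the interval is -24.2000 ± 4.8579 = (-29.06, -19.34).

(-29.06, -19.34)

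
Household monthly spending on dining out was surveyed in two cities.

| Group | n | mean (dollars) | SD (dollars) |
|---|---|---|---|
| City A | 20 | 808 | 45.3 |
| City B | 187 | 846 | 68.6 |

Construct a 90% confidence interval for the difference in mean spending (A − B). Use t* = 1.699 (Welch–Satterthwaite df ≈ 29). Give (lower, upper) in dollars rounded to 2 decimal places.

Per-group SEs: s₁/√n₁ = 45.3/√20 = 10.1294, s₂/√n₂ = 68.6/√187 = 5.0165.
Unpooled SE of the difference: √(102.60474436 + 25.16527225) = 11.3035.
Margin of error = t* · SE = 1.699 × 11.3035 = 19.2046.
x̄₁ − x̄₂ = 808 − 846 = -38.0000.
CI: -38.0000 ± 19.2046 = (-57.20, -18.80).

(-57.20, -18.80)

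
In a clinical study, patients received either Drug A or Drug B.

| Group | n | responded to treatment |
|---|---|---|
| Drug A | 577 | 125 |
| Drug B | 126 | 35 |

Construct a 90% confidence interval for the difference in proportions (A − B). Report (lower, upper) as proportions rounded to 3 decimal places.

(-0.133, 0.010)

p̂₁ = 125/577 = 0.2166 and p̂₂ = 35/126 = 0.2778.
SE₁ = √(p̂₁(1−p̂₁)/n₁) = √(0.2166·0.7834/577) = 0.01715; SE₂ = √(0.2778·0.7222/126) = 0.03990.
Independent samples: SE of the difference = √(SE₁² + SE₂²) = √(0.0002941225 + 0.00159201) = 0.04343.
z* for 90% confidence is 1.645, so the margin of error is 1.645 × 0.04343 = 0.07144.
Point estimate p̂₁ − p̂₂ = 0.2166 − 0.2778 = -0.0612.
-0.0612 ± 0.07144 → (-0.133, 0.010).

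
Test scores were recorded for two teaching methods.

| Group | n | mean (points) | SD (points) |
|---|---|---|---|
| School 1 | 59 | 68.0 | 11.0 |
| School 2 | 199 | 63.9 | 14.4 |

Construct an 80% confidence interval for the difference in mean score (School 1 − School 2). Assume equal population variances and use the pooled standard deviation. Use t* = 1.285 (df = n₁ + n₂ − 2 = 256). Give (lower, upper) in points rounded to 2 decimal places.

(1.49, 6.71)

Pooled variance s_p² = [58·11.0² + 198·14.4²] / (59+199−2) = 187.7941, so s_p = 13.7038.
SE_diff = s_p·√(1/n₁ + 1/n₂) = 13.7038·√(1/59 + 1/199) = 2.0314.
t* = 1.285; margin = 1.285 × 2.0314 = 2.6103.
Difference = 68.0 − 63.9 = 4.1000.
4.1000 ± 2.6103 → (1.49, 6.71).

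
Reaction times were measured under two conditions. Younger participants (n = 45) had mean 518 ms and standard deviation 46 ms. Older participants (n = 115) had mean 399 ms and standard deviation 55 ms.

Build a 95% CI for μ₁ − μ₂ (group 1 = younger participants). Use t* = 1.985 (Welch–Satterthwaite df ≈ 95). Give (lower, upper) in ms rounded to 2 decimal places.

(102.00, 136.00)

Per-group SEs: s₁/√n₁ = 46/√45 = 6.8573, s₂/√n₂ = 55/√115 = 5.1288.
Unpooled SE of the difference: √(47.02256329 + 26.30458944) = 8.5631.
Margin of error = t* · SE = 1.985 × 8.5631 = 16.9978.
x̄₁ − x̄₂ = 518 − 399 = 119.0000.
CI: 119.0000 ± 16.9978 = (102.00, 136.00).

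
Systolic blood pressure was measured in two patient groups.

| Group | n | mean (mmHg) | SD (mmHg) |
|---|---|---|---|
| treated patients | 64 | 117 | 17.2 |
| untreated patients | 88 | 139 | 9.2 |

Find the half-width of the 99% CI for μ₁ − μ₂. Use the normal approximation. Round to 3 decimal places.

6.087

Standard errors of each mean: 17.2/√64 = 2.1500 and 9.2/√88 = 0.9807.
SE(x̄₁ − x̄₂) = √(2.1500² + 0.9807²) = 2.3631 for independent samples with unequal variances.
With z* = 2.576, the margin is 2.576 × 2.3631 = 6.0873.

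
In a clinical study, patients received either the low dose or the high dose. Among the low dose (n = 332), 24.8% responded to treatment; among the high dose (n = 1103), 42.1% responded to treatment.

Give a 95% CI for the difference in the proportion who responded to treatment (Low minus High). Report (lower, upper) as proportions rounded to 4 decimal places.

(-0.2278, -0.1182)

Each SE is √(p̂(1−p̂)/n): √(0.2480·0.7520/332) = 0.02370 and √(0.4210·0.5790/1103) = 0.01487.
SE(p̂₁ − p̂₂) = √(SE₁² + SE₂²) = √(0.00056169 + 0.0002211169) = 0.02798, since the two samples are independent.
At 95% confidence z* = 1.960; margin = 1.960 × 0.02798 = 0.05484.
The difference is 0.2480 − 0.4210 = -0.1730, so the interval is -0.1730 ± 0.05484 = (-0.2278, -0.1182).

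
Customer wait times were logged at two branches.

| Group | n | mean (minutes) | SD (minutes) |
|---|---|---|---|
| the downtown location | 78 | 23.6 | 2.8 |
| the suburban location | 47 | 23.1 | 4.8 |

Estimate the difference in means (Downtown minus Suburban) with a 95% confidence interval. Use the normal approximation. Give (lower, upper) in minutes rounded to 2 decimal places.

SE₁ = s₁/√n₁ = 2.8/√78 = 0.3170; SE₂ = 4.8/√47 = 0.7002.
Independent samples, unequal variances: SE_diff = √(SE₁² + SE₂²) = √(0.100489 + 0.49028004) = 0.7686.
z* = 1.960, so margin of error = 1.960 × 0.7686 = 1.5065.
Difference in means = 23.6 − 23.1 = 0.5000.
0.5000 ± 1.5065 → (-1.01, 2.01).

(-1.01, 2.01)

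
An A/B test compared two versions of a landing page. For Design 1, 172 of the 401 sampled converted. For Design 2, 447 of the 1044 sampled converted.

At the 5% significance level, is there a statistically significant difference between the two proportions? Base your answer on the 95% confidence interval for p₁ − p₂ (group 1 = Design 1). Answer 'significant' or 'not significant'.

not significant

p̂₁ = 172/401 = 0.4289 and p̂₂ = 447/1044 = 0.4282.
SE₁ = √(p̂₁(1−p̂₁)/n₁) = √(0.4289·0.5711/401) = 0.02472; SE₂ = √(0.4282·0.5718/1044) = 0.01531.
Independent samples: SE of the difference = √(SE₁² + SE₂²) = √(0.0006110784 + 0.0002343961) = 0.02908.
z* for 95% confidence is 1.960, so the margin of error is 1.960 × 0.02908 = 0.05700.
Point estimate p̂₁ − p̂₂ = 0.4289 − 0.4282 = 0.0007.
0.0007 ± 0.05700 → (-0.05630, 0.05770).
The interval (-0.05630, 0.05770) contains 0, so the difference is not significant.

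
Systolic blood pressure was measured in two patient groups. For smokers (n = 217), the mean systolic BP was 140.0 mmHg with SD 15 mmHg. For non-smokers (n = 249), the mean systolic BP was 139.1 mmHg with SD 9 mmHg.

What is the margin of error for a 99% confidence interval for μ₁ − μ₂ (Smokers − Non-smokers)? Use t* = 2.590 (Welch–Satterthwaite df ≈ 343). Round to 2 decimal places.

Standard errors of each mean: 15/√217 = 1.0183 and 9/√249 = 0.5704.
SE(x̄₁ − x̄₂) = √(1.0183² + 0.5704²) = 1.1672 for independent samples with unequal variances.
With t* = 2.590, the margin is 2.590 × 1.1672 = 3.0230.

3.02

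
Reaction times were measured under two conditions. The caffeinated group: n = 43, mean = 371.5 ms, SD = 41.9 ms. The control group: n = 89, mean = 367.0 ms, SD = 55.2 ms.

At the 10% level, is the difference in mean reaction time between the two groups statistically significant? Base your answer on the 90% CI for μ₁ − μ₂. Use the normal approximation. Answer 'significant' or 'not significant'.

SE₁ = s₁/√n₁ = 41.9/√43 = 6.3897; SE₂ = 55.2/√89 = 5.8512.
Independent samples, unequal variances: SE_diff = √(SE₁² + SE₂²) = √(40.82826609 + 34.23654144) = 8.6640.
z* = 1.645, so margin of error = 1.645 × 8.6640 = 14.2523.
Difference in means = 371.5 − 367.0 = 4.5000.
4.5000 ± 14.2523 → (-9.7523, 18.7523).
The interval (-9.7523, 18.7523) contains 0, so the difference is not significant.

not significant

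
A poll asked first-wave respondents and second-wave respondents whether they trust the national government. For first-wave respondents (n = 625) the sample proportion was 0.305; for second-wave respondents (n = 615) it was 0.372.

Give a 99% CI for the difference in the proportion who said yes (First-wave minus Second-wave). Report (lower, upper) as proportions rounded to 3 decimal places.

(-0.136, 0.002)

Each SE is √(p̂(1−p̂)/n): √(0.3050·0.6950/625) = 0.01842 and √(0.3720·0.6280/615) = 0.01949.
SE(p̂₁ − p̂₂) = √(SE₁² + SE₂²) = √(0.0003392964 + 0.0003798601) = 0.02682, since the two samples are independent.
At 99% confidence z* = 2.576; margin = 2.576 × 0.02682 = 0.06909.
The difference is 0.3050 − 0.3720 = -0.0670, so the interval is -0.0670 ± 0.06909 = (-0.136, 0.002).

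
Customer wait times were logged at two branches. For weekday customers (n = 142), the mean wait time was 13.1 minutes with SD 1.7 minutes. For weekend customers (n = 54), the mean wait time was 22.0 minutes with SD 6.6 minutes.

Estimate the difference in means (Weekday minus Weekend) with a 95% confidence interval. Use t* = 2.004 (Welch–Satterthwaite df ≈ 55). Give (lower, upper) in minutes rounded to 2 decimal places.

Standard errors of each mean: 1.7/√142 = 0.1427 and 6.6/√54 = 0.8981.
SE(x̄₁ − x̄₂) = √(0.1427² + 0.8981²) = 0.9094 for independent samples with unequal variances.
With t* = 2.004, the margin is 2.004 × 0.9094 = 1.8224.
x̄₁ − x̄₂ = 13.1 − 22.0 = -8.9000; the interval is -8.9000 ± 1.8224 = (-10.72, -7.08).

(-10.72, -7.08)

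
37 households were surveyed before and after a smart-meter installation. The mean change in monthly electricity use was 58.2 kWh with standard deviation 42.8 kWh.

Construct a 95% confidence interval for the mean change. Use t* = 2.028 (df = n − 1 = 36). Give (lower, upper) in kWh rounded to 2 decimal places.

(43.93, 72.47)

Paired design: SE = s_d/√n = 42.8/√37 = 7.0363.
t* = 2.028; margin of error = 2.028 × 7.0363 = 14.2696.
58.2 ± 14.2696 → (43.93, 72.47).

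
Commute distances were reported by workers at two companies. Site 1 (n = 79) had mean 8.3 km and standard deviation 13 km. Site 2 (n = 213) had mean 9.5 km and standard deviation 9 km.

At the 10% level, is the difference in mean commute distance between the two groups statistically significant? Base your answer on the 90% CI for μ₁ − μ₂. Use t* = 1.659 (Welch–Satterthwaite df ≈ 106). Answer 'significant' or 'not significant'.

SE₁ = s₁/√n₁ = 13/√79 = 1.4626; SE₂ = 9/√213 = 0.6167.
Independent samples, unequal variances: SE_diff = √(SE₁² + SE₂²) = √(2.13919876 + 0.38031889) = 1.5873.
t* = 1.659, so margin of error = 1.659 × 1.5873 = 2.6333.
Difference in means = 8.3 − 9.5 = -1.2000.
-1.2000 ± 2.6333 → (-3.8333, 1.4333).
The interval (-3.8333, 1.4333) contains 0, so the difference is not significant.

not significant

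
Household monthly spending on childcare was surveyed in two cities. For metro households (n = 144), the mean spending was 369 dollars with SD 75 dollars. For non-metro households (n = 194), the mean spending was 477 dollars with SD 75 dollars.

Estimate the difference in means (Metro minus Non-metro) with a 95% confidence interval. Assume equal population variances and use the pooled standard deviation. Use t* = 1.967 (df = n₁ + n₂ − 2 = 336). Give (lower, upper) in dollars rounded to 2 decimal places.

(-124.23, -91.77)

Pooled variance s_p² = [143·75² + 193·75²] / (144+194−2) = 5625.0000, so s_p = 75.0000.
SE_diff = s_p·√(1/n₁ + 1/n₂) = 75.0000·√(1/144 + 1/194) = 8.2497.
t* = 1.967; margin = 1.967 × 8.2497 = 16.2272.
Difference = 369 − 477 = -108.0000.
-108.0000 ± 16.2272 → (-124.23, -91.77).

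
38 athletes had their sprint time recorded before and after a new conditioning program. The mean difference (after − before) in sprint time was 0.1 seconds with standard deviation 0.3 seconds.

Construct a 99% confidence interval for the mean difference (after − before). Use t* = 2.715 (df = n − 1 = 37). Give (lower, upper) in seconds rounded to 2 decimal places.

This is a matched-pairs design, so SE = s_d/√n = 0.3/√38 = 0.0487.
Margin = 2.715 × 0.0487 = 0.1322; the interval is 0.1 ± 0.1322 = (-0.03, 0.23).

(-0.03, 0.23)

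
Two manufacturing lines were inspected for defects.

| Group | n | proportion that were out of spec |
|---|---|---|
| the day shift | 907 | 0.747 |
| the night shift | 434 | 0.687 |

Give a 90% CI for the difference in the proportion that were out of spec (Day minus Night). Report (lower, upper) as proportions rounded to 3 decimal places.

The two standard errors are √(0.7470×0.2530/907) = 0.01444 and √(0.6870×0.3130/434) = 0.02226.
Because the samples are independent, SE_diff = √(0.01444² + 0.02226²) = 0.02653.
Using z* = 1.645 for 90%, ME = 1.645 × 0.02653 = 0.04364.
p̂₁ − p̂₂ = 0.0600; interval 0.0600 ± 0.04364 gives (0.016, 0.104).

(0.016, 0.104)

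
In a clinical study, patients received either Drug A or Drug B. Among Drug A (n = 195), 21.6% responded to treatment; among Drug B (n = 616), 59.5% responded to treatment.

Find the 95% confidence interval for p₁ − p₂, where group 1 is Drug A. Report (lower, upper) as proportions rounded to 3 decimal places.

(-0.449, -0.309)

Each SE is √(p̂(1−p̂)/n): √(0.2160·0.7840/195) = 0.02947 and √(0.5950·0.4050/616) = 0.01978.
SE(p̂₁ − p̂₂) = √(SE₁² + SE₂²) = √(0.0008684809 + 0.0003912484) = 0.03549, since the two samples are independent.
At 95% confidence z* = 1.960; margin = 1.960 × 0.03549 = 0.06956.
The difference is 0.2160 − 0.5950 = -0.3790, so the interval is -0.3790 ± 0.06956 = (-0.449, -0.309).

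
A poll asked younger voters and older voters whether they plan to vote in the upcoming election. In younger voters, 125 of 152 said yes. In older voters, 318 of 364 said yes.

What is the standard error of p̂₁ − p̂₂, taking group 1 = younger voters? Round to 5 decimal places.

0.03556

First, p̂₁ = 125/152 = 0.8224; p̂₂ = 318/364 = 0.8736.
The two standard errors are √(0.8224×0.1776/152) = 0.03100 and √(0.8736×0.1264/364) = 0.01742.
Because the samples are independent, SE_diff = √(0.03100² + 0.01742²) = 0.03556.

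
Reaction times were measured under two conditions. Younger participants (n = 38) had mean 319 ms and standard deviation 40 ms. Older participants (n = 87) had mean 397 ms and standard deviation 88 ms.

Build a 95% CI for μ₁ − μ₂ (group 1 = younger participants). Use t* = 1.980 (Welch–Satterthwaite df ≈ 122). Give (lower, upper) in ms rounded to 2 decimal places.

(-100.67, -55.33)

SE₁ = s₁/√n₁ = 40/√38 = 6.4889; SE₂ = 88/√87 = 9.4346.
Independent samples, unequal variances: SE_diff = √(SE₁² + SE₂²) = √(42.10582321 + 89.01167716) = 11.4507.
t* = 1.980, so margin of error = 1.980 × 11.4507 = 22.6724.
Difference in means = 319 − 397 = -78.0000.
-78.0000 ± 22.6724 → (-100.67, -55.33).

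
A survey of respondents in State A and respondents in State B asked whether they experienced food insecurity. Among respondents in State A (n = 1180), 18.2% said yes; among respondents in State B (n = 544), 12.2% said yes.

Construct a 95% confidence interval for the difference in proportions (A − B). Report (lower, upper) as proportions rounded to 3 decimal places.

(0.025, 0.095)

SE₁ = √(p̂₁(1−p̂₁)/n₁) = √(0.1820·0.8180/1180) = 0.01123; SE₂ = √(0.1220·0.8780/544) = 0.01403.
Independent samples: SE of the difference = √(SE₁² + SE₂²) = √(0.0001261129 + 0.0001968409) = 0.01797.
z* for 95% confidence is 1.960, so the margin of error is 1.960 × 0.01797 = 0.03522.
Point estimate p̂₁ − p̂₂ = 0.1820 − 0.1220 = 0.0600.
0.0600 ± 0.03522 → (0.025, 0.095).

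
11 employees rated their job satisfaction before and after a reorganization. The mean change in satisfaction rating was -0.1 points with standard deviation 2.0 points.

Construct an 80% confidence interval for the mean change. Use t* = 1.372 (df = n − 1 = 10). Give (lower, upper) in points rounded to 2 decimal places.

(-0.93, 0.73)

This is a matched-pairs design, so SE = s_d/√n = 2.0/√11 = 0.6030.
Margin = 1.372 × 0.6030 = 0.8273; the interval is -0.1 ± 0.8273 = (-0.93, 0.73).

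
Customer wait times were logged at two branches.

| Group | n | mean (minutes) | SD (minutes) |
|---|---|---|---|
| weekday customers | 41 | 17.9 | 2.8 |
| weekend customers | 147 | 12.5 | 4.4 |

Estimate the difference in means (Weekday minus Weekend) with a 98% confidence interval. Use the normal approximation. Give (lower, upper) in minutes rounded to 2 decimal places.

Standard errors of each mean: 2.8/√41 = 0.4373 and 4.4/√147 = 0.3629.
SE(x̄₁ − x̄₂) = √(0.4373² + 0.3629²) = 0.5683 for independent samples with unequal variances.
With z* = 2.326, the margin is 2.326 × 0.5683 = 1.3219.
x̄₁ − x̄₂ = 17.9 − 12.5 = 5.4000; the interval is 5.4000 ± 1.3219 = (4.08, 6.72).

(4.08, 6.72)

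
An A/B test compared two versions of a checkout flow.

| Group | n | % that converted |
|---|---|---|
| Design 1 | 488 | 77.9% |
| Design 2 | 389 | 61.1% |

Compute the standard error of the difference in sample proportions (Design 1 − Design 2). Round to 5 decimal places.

0.03104

SE₁ = √(p̂₁(1−p̂₁)/n₁) = √(0.7790·0.2210/488) = 0.01878; SE₂ = √(0.6110·0.3890/389) = 0.02472.
Independent samples: SE of the difference = √(SE₁² + SE₂²) = √(0.0003526884 + 0.0006110784) = 0.03104.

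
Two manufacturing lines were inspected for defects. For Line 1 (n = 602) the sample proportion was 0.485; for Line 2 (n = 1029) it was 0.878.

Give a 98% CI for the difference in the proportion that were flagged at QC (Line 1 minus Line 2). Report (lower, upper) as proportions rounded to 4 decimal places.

(-0.4460, -0.3400)

The two standard errors are √(0.4850×0.5150/602) = 0.02037 and √(0.8780×0.1220/1029) = 0.01020.
Because the samples are independent, SE_diff = √(0.02037² + 0.01020²) = 0.02278.
Using z* = 2.326 for 98%, ME = 2.326 × 0.02278 = 0.05299.
p̂₁ − p̂₂ = -0.3930; interval -0.3930 ± 0.05299 gives (-0.4460, -0.3400).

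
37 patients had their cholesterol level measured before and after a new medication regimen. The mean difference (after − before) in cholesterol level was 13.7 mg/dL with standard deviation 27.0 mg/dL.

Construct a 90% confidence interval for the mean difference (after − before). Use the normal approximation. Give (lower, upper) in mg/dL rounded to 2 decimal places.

This is a matched-pairs design, so SE = s_d/√n = 27.0/√37 = 4.4388.
Margin = 1.645 × 4.4388 = 7.3018; the interval is 13.7 ± 7.3018 = (6.40, 21.00).

(6.40, 21.00)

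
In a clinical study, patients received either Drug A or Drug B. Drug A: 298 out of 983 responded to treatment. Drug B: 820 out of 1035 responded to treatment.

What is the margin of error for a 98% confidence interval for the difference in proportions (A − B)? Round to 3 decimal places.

Sample proportions: 298/983 = 0.3032, 820/1035 = 0.7923.
Each SE is √(p̂(1−p̂)/n): √(0.3032·0.6968/983) = 0.01466 and √(0.7923·0.2077/1035) = 0.01261.
SE(p̂₁ − p̂₂) = √(SE₁² + SE₂²) = √(0.0002149156 + 0.0001590121) = 0.01934, since the two samples are independent.
At 98% confidence z* = 2.326; margin = 2.326 × 0.01934 = 0.04498.

0.045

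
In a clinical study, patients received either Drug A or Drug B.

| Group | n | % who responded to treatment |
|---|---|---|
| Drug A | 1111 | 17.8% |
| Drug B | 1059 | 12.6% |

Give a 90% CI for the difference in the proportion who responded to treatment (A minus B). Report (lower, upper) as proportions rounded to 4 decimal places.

(0.0267, 0.0773)

SE₁ = √(p̂₁(1−p̂₁)/n₁) = √(0.1780·0.8220/1111) = 0.01148; SE₂ = √(0.1260·0.8740/1059) = 0.01020.
Independent samples: SE of the difference = √(SE₁² + SE₂²) = √(0.0001317904 + 0.00010404) = 0.01536.
z* for 90% confidence is 1.645, so the margin of error is 1.645 × 0.01536 = 0.02527.
Point estimate p̂₁ − p̂₂ = 0.1780 − 0.1260 = 0.0520.
0.0520 ± 0.02527 → (0.0267, 0.0773).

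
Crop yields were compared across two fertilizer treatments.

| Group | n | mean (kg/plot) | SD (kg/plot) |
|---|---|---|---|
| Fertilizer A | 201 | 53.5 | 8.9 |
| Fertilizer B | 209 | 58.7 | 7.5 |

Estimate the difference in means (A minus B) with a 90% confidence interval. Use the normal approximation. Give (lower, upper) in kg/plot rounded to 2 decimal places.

(-6.54, -3.86)

Standard errors of each mean: 8.9/√201 = 0.6278 and 7.5/√209 = 0.5188.
SE(x̄₁ − x̄₂) = √(0.6278² + 0.5188²) = 0.8144 for independent samples with unequal variances.
With z* = 1.645, the margin is 1.645 × 0.8144 = 1.3397.
x̄₁ − x̄₂ = 53.5 − 58.7 = -5.2000; the interval is -5.2000 ± 1.3397 = (-6.54, -3.86).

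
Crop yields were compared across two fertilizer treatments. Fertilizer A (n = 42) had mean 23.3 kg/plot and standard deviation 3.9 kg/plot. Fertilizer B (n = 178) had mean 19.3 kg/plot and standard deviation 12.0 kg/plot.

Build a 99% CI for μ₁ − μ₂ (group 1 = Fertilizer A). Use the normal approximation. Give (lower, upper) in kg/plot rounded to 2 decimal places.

(1.21, 6.79)

SE₁ = s₁/√n₁ = 3.9/√42 = 0.6018; SE₂ = 12.0/√178 = 0.8994.
Independent samples, unequal variances: SE_diff = √(SE₁² + SE₂²) = √(0.36216324 + 0.80892036) = 1.0822.
z* = 2.576, so margin of error = 2.576 × 1.0822 = 2.7877.
Difference in means = 23.3 − 19.3 = 4.0000.
4.0000 ± 2.7877 → (1.21, 6.79).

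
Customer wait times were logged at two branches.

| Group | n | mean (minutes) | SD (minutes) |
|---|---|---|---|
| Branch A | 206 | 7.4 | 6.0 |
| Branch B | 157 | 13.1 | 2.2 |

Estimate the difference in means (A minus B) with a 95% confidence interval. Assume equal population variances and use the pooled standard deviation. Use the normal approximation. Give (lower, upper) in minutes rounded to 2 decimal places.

s_p = √[((n₁−1)s₁² + (n₂−1)s₂²)/(n₁+n₂−2)] = √[(205·6.0² + 156·2.2²)/361] = 4.7471.
SE = 4.7471·√(1/206 + 1/157) = 0.5029.
With z* = 1.960, margin = 1.960 × 0.5029 = 0.9857.
x̄₁ − x̄₂ = 7.4 − 13.1 = -5.7000; interval -5.7000 ± 0.9857 = (-6.69, -4.71).

(-6.69, -4.71)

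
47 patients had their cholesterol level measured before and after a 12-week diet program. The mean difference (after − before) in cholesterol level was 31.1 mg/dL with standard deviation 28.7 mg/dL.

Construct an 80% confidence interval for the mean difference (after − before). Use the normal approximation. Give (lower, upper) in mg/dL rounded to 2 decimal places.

(25.73, 36.47)

This is a matched-pairs design, so SE = s_d/√n = 28.7/√47 = 4.1863.
Margin = 1.282 × 4.1863 = 5.3668; the interval is 31.1 ± 5.3668 = (25.73, 36.47).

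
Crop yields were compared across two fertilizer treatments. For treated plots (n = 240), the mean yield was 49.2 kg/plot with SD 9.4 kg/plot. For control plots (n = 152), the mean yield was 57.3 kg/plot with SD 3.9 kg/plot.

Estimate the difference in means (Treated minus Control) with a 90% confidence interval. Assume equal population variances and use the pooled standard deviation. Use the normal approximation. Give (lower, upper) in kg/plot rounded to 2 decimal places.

(-9.42, -6.78)

Pooled variance s_p² = [239·9.4² + 151·3.9²] / (240+152−2) = 60.0378, so s_p = 7.7484.
SE_diff = s_p·√(1/n₁ + 1/n₂) = 7.7484·√(1/240 + 1/152) = 0.8032.
z* = 1.645; margin = 1.645 × 0.8032 = 1.3213.
Difference = 49.2 − 57.3 = -8.1000.
-8.1000 ± 1.3213 → (-9.42, -6.78).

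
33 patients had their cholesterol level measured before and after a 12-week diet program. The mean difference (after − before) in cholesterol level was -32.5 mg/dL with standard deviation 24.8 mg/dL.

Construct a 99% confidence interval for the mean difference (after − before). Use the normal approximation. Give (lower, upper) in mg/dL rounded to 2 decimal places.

Paired design: SE = s_d/√n = 24.8/√33 = 4.3171.
z* = 2.576; margin of error = 2.576 × 4.3171 = 11.1208.
-32.5 ± 11.1208 → (-43.62, -21.38).

(-43.62, -21.38)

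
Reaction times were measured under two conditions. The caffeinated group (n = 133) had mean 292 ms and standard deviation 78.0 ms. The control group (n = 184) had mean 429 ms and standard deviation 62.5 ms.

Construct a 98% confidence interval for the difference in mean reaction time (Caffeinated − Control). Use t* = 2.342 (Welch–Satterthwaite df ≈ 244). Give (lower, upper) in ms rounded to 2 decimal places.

(-156.17, -117.83)

SE₁ = s₁/√n₁ = 78.0/√133 = 6.7635; SE₂ = 62.5/√184 = 4.6076.
Independent samples, unequal variances: SE_diff = √(SE₁² + SE₂²) = √(45.74493225 + 21.22997776) = 8.1838.
t* = 2.342, so margin of error = 2.342 × 8.1838 = 19.1665.
Difference in means = 292 − 429 = -137.0000.
-137.0000 ± 19.1665 → (-156.17, -117.83).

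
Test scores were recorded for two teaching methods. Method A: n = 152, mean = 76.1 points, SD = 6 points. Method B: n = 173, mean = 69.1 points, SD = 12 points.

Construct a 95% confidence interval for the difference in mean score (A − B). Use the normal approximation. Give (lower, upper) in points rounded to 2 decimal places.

(4.97, 9.03)

Per-group SEs: s₁/√n₁ = 6/√152 = 0.4867, s₂/√n₂ = 12/√173 = 0.9123.
Unpooled SE of the difference: √(0.23687689 + 0.83229129) = 1.0340.
Margin of error = z* · SE = 1.960 × 1.0340 = 2.0266.
x̄₁ − x̄₂ = 76.1 − 69.1 = 7.0000.
CI: 7.0000 ± 2.0266 = (4.97, 9.03).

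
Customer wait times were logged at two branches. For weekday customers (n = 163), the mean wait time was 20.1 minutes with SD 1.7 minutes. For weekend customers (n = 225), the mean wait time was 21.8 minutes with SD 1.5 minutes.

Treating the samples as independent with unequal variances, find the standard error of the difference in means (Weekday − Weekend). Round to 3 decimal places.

0.167

Per-group SEs: s₁/√n₁ = 1.7/√163 = 0.1332, s₂/√n₂ = 1.5/√225 = 0.1000.
Unpooled SE of the difference: √(0.01774224 + 0.01) = 0.1666.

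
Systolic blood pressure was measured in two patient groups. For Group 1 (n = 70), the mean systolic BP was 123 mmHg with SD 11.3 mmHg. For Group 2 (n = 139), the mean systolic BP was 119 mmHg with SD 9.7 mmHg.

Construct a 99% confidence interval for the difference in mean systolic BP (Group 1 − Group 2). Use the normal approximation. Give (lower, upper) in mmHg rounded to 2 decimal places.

(-0.07, 8.07)

Per-group SEs: s₁/√n₁ = 11.3/√70 = 1.3506, s₂/√n₂ = 9.7/√139 = 0.8227.
Unpooled SE of the difference: √(1.82412036 + 0.67683529) = 1.5814.
Margin of error = z* · SE = 2.576 × 1.5814 = 4.0737.
x̄₁ − x̄₂ = 123 − 119 = 4.0000.
CI: 4.0000 ± 4.0737 = (-0.07, 8.07).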